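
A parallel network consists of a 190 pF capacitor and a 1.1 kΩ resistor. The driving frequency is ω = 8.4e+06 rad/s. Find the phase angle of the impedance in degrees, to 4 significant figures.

X_C = 1/(ωC) = 626.6 Ω
Parallel: admittances add. Y = 1/R + jωC
Y = (0.0009091 + j0.001596) S
|Y| = 0.001837 S → |Z| = 1/|Y| = 544.4 Ω, ∠Z = −∠Y = -60.33°

-60.33°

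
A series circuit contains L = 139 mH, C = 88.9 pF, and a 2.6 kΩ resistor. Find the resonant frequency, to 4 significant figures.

ω₀ = 1/√(LC) = 1/√(0.139 × 8.89e-11) = 284500 rad/s
f₀ = ω₀/(2π) = 45.28 kHz

45.28 kHz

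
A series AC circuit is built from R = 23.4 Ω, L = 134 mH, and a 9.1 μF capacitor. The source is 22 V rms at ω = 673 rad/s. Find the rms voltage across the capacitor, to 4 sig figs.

46.80 V

X_L = ωL = 90.18 Ω
X_C = 1/(ωC) = 163.3 Ω
Net reactance X = X_L − X_C = -73.10 Ω
Z = 23.40 − j73.10 Ω
|Z| = √(23.40² + 73.10²) = 76.76 Ω
I = V/|Z| = 286.6 mA
V_C = I·|Z_C| = 0.2866 × 163.3 = 46.80 V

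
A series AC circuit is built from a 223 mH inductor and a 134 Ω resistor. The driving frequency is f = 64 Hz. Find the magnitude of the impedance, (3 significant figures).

161 Ω

ω = 2πf = 402.1 rad/s
X_L = ωL = 89.7 Ω
Z = 134 + j89.7 Ω
|Z| = √(134² + 89.7²) = 161 Ω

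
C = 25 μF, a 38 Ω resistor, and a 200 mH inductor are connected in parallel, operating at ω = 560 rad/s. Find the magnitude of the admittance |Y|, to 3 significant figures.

26.8 mS

X_L = ωL = 112 Ω
X_C = 1/(ωC) = 71.4 Ω
Parallel: admittances add. Y = 1/R + 1/(jωL) + jωC
Y = (0.0263 + j0.00507) S
|Y| = 0.0268 S → |Z| = 1/|Y| = 37.3 Ω, ∠Z = −∠Y = -10.9°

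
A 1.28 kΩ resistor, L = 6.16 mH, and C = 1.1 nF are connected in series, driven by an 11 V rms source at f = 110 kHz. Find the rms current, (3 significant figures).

3.43 mA

ω = 2πf = 691200 rad/s
X_L = ωL = 4260 Ω
X_C = 1/(ωC) = 1320 Ω
Net reactance X = X_L − X_C = 2940 Ω
Z = 1280 + j2940 Ω
|Z| = √(1280² + 2940²) = 3210 Ω
I = V/|Z| = 11/3210 = 3.43 mA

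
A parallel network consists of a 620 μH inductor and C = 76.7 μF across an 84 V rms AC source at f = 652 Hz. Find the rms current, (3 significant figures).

6.68 A

ω = 2πf = 4097 rad/s
X_L = ωL = 2.54 Ω
X_C = 1/(ωC) = 3.18 Ω
Parallel: admittances add. Y = 1/(jωL) + jωC
Y = (0 − j0.0795) S
|Y| = 0.0795 S → |Z| = 1/|Y| = 12.6 Ω, ∠Z = −∠Y = 90.0°
I = V/|Z| = 84/12.6 = 6.68 A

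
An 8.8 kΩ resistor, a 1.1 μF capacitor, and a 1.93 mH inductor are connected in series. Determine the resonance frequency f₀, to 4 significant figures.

3.454 kHz

ω₀ = 1/√(LC) = 1/√(0.00193 × 1.1e-06) = 21700 rad/s
f₀ = ω₀/(2π) = 3.454 kHz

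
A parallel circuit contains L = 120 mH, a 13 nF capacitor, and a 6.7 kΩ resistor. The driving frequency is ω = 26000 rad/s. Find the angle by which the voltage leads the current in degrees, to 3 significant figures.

-6.68°

X_L = ωL = 3120 Ω
X_C = 1/(ωC) = 2960 Ω
Parallel: admittances add. Y = 1/R + 1/(jωL) + jωC
Y = (0.000149 + j1.75e-05) S
|Y| = 0.000150 S → |Z| = 1/|Y| = 6650 Ω, ∠Z = −∠Y = -6.68°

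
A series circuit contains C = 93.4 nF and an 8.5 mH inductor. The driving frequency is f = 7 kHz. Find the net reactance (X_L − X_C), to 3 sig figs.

ω = 2πf = 43980 rad/s
X_L = ωL = 374 Ω
X_C = 1/(ωC) = 243 Ω
X = 374 − 243 = 130 Ω

130 Ω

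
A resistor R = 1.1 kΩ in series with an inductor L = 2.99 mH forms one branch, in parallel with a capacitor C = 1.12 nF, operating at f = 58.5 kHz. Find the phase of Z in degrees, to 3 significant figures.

5.38°

ω = 2πf = 367600 rad/s
X_L = ωL = 1100 Ω
X_C = 1/(ωC) = 2430 Ω
Branch 1 (R+jX_L): Z₁ = 1100 + j1100 Ω, |Z₁| = 1550 Ω
Branch 2 (−jX_C): Z₂ = −j2430 Ω
Parallel: Z = Z₁Z₂/(Z₁+Z₂), |Z| = 2190 Ω, ∠Z = 5.38°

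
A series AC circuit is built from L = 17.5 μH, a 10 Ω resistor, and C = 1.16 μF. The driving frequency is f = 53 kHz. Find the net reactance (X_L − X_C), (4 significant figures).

3.239 Ω

ω = 2πf = 333000 rad/s
X_L = ωL = 5.828 Ω
X_C = 1/(ωC) = 2.589 Ω
X = 5.828 − 2.589 = 3.239 Ω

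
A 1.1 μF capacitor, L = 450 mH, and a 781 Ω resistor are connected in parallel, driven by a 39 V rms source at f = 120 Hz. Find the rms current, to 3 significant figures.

96.5 mA

ω = 2πf = 754.0 rad/s
X_L = ωL = 339 Ω
X_C = 1/(ωC) = 1210 Ω
Parallel: admittances add. Y = 1/R + 1/(jωL) + jωC
Y = (0.00128 − j0.00212) S
|Y| = 0.00247 S → |Z| = 1/|Y| = 404 Ω, ∠Z = −∠Y = 58.8°
I = V/|Z| = 39/404 = 96.5 mA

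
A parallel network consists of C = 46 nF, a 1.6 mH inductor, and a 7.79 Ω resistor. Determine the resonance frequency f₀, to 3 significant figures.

18.6 kHz

ω₀ = 1/√(LC) = 1/√(0.0016 × 4.6e-08) = 116600 rad/s
f₀ = ω₀/(2π) = 18.6 kHz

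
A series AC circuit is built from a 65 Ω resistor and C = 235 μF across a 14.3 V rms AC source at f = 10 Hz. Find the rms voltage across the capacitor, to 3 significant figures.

10.3 V

ω = 2πf = 62.83 rad/s
X_C = 1/(ωC) = 67.7 Ω
Z = 65.0 − j67.7 Ω
|Z| = √(65.0² + 67.7²) = 93.9 Ω
I = V/|Z| = 152 mA
V_C = I·|Z_C| = 0.152 × 67.7 = 10.3 V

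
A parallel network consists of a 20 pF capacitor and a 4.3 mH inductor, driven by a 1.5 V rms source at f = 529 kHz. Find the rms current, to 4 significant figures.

5.237 μA

ω = 2πf = 3.324e+06 rad/s
X_L = ωL = 14290 Ω
X_C = 1/(ωC) = 15040 Ω
Parallel: admittances add. Y = 1/(jωL) + jωC
Y = (0 − j3.491e-06) S
|Y| = 3.491e-06 S → |Z| = 1/|Y| = 286400 Ω, ∠Z = −∠Y = 90.00°
I = V/|Z| = 1.5/286400 = 5.237 μA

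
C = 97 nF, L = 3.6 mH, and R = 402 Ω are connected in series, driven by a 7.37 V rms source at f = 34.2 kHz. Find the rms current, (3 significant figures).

8.88 mA

ω = 2πf = 214900 rad/s
X_L = ωL = 774 Ω
X_C = 1/(ωC) = 48.0 Ω
Net reactance X = X_L − X_C = 726 Ω
Z = 402 + j726 Ω
|Z| = √(402² + 726²) = 830 Ω
I = V/|Z| = 7.37/830 = 8.88 mA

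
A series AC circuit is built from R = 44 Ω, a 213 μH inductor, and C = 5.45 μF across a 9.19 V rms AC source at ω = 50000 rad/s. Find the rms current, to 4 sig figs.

X_L = ωL = 10.65 Ω
X_C = 1/(ωC) = 3.670 Ω
Net reactance X = X_L − X_C = 6.980 Ω
Z = 44.00 + j6.980 Ω
|Z| = √(44.00² + 6.980²) = 44.55 Ω
I = V/|Z| = 9.19/44.55 = 206.3 mA

206.3 mA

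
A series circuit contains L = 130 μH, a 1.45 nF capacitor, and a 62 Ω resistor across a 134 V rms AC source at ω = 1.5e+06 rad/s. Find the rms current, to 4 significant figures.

492.8 mA

X_L = ωL = 195.0 Ω
X_C = 1/(ωC) = 459.8 Ω
Net reactance X = X_L − X_C = -264.8 Ω
Z = 62.00 − j264.8 Ω
|Z| = √(62.00² + 264.8²) = 271.9 Ω
I = V/|Z| = 134/271.9 = 492.8 mA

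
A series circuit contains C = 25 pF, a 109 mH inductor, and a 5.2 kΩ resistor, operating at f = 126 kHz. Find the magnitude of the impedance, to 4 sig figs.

ω = 2πf = 791700 rad/s
X_L = ωL = 86290 Ω
X_C = 1/(ωC) = 50530 Ω
Net reactance X = X_L − X_C = 35770 Ω
Z = 5200 + j35770 Ω
|Z| = √(5200² + 35770²) = 36140 Ω

36140 Ω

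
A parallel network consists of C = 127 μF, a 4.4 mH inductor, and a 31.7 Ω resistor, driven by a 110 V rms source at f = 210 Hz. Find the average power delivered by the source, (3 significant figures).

382 W

ω = 2πf = 1319 rad/s
X_L = ωL = 5.81 Ω
X_C = 1/(ωC) = 5.97 Ω
Parallel: admittances add. Y = 1/R + 1/(jωL) + jωC
Y = (0.0315 − j0.00467) S
|Y| = 0.0319 S → |Z| = 1/|Y| = 31.4 Ω, ∠Z = −∠Y = 8.43°
I = V/|Z| = 3.51 A
P = VI cos φ = 110 × 3.51 × cos(8.43°) = 382 W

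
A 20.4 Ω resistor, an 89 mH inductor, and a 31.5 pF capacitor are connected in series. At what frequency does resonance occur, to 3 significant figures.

95.1 kHz

ω₀ = 1/√(LC) = 1/√(0.089 × 3.15e-11) = 597200 rad/s
f₀ = ω₀/(2π) = 95.1 kHz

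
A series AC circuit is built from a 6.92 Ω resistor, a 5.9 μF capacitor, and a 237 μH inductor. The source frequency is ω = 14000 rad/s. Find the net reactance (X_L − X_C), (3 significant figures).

X_L = ωL = 3.32 Ω
X_C = 1/(ωC) = 12.1 Ω
X = 3.32 − 12.1 = -8.79 Ω

-8.79 Ω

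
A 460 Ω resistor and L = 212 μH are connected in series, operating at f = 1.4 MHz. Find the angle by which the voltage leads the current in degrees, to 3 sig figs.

76.1°

ω = 2πf = 8.796e+06 rad/s
X_L = ωL = 1860 Ω
Z = 460 + j1860 Ω
|Z| = √(460² + 1860²) = 1920 Ω
∠Z = arctan(1860/460) = 76.1°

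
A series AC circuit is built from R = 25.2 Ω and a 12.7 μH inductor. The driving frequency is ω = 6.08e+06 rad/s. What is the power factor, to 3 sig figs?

X_L = ωL = 77.2 Ω
Z = 25.2 + j77.2 Ω
|Z| = √(25.2² + 77.2²) = 81.2 Ω
∠Z = arctan(77.2/25.2) = 71.9°
cos φ = cos(71.9°) = 0.310

0.310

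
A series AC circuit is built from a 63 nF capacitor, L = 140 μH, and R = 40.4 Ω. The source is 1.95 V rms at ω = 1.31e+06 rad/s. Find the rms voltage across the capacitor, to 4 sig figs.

0.1343 V

X_L = ωL = 183.4 Ω
X_C = 1/(ωC) = 12.12 Ω
Net reactance X = X_L − X_C = 171.3 Ω
Z = 40.40 + j171.3 Ω
|Z| = √(40.40² + 171.3²) = 176.0 Ω
I = V/|Z| = 11.08 mA
V_C = I·|Z_C| = 0.01108 × 12.12 = 0.1343 V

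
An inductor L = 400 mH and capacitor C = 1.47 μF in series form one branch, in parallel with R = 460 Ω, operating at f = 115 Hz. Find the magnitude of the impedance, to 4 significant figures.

376.0 Ω

ω = 2πf = 722.6 rad/s
X_L = ωL = 289.0 Ω
X_C = 1/(ωC) = 941.5 Ω
Branch 1: Z₁ = R = 460.0 Ω
Branch 2 (series LC): Z₂ = j(X_L − X_C) = −j652.4 Ω
Parallel: Z = Z₁Z₂/(Z₁+Z₂), |Z| = 376.0 Ω, ∠Z = -35.19°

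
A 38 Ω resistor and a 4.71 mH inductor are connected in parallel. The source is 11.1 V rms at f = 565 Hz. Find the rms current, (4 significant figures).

725.3 mA

ω = 2πf = 3550 rad/s
X_L = ωL = 16.72 Ω
Parallel: admittances add. Y = 1/R + 1/(jωL)
Y = (0.02632 − j0.05981) S
|Y| = 0.06534 S → |Z| = 1/|Y| = 15.30 Ω, ∠Z = −∠Y = 66.25°
I = V/|Z| = 11.1/15.30 = 725.3 mA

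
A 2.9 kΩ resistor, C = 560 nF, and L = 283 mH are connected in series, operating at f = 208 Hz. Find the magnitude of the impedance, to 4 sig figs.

ω = 2πf = 1307 rad/s
X_L = ωL = 369.9 Ω
X_C = 1/(ωC) = 1366 Ω
Net reactance X = X_L − X_C = -996.5 Ω
Z = 2900 − j996.5 Ω
|Z| = √(2900² + 996.5²) = 3066 Ω

3066 Ω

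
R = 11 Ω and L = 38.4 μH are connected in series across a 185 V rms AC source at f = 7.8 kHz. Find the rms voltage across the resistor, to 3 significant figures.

ω = 2πf = 49010 rad/s
X_L = ωL = 1.88 Ω
Z = 11.0 + j1.88 Ω
|Z| = √(11.0² + 1.88²) = 11.2 Ω
I = V/|Z| = 16.6 A
V_R = I·|Z_R| = 16.6 × 11.0 = 182 V

182 V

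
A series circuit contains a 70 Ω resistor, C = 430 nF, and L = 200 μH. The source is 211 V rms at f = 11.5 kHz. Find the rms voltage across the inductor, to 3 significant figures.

42.2 V

ω = 2πf = 72260 rad/s
X_L = ωL = 14.5 Ω
X_C = 1/(ωC) = 32.2 Ω
Net reactance X = X_L − X_C = -17.7 Ω
Z = 70.0 − j17.7 Ω
|Z| = √(70.0² + 17.7²) = 72.2 Ω
I = V/|Z| = 2.92 A
V_L = I·|Z_L| = 2.92 × 14.5 = 42.2 V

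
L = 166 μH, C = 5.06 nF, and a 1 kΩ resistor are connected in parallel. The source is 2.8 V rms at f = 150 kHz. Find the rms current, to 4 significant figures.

ω = 2πf = 942500 rad/s
X_L = ωL = 156.5 Ω
X_C = 1/(ωC) = 209.7 Ω
Parallel: admittances add. Y = 1/R + 1/(jωL) + jωC
Y = (0.001000 − j0.001623) S
|Y| = 0.001906 S → |Z| = 1/|Y| = 524.6 Ω, ∠Z = −∠Y = 58.36°
I = V/|Z| = 2.8/524.6 = 5.337 mA

5.337 mA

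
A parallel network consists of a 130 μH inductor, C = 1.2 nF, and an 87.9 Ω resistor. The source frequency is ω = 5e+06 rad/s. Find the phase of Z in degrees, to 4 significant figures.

X_L = ωL = 650.0 Ω
X_C = 1/(ωC) = 166.7 Ω
Parallel: admittances add. Y = 1/R + 1/(jωL) + jωC
Y = (0.01138 + j0.004462) S
|Y| = 0.01222 S → |Z| = 1/|Y| = 81.83 Ω, ∠Z = −∠Y = -21.41°

-21.41°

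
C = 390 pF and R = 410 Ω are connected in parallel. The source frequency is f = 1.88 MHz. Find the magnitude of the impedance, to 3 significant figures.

192 Ω

ω = 2πf = 1.181e+07 rad/s
X_C = 1/(ωC) = 217 Ω
Parallel: admittances add. Y = 1/R + jωC
Y = (0.00244 + j0.00461) S
|Y| = 0.00521 S → |Z| = 1/|Y| = 192 Ω, ∠Z = −∠Y = -62.1°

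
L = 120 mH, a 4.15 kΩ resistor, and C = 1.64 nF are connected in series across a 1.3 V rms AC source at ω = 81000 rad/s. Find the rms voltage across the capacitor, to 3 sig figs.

X_L = ωL = 9720 Ω
X_C = 1/(ωC) = 7530 Ω
Net reactance X = X_L − X_C = 2190 Ω
Z = 4150 + j2190 Ω
|Z| = √(4150² + 2190²) = 4690 Ω
I = V/|Z| = 277 μA
V_C = I·|Z_C| = 0.000277 × 7530 = 2.09 V

2.09 V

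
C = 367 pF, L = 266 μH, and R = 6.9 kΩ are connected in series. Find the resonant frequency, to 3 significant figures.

509 kHz

ω₀ = 1/√(LC) = 1/√(0.000266 × 3.67e-10) = 3.201e+06 rad/s
f₀ = ω₀/(2π) = 509 kHz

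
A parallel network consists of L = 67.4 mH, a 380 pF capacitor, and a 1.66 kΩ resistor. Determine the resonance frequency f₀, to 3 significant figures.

ω₀ = 1/√(LC) = 1/√(0.0674 × 3.8e-10) = 197600 rad/s
f₀ = ω₀/(2π) = 31.4 kHz

31.4 kHz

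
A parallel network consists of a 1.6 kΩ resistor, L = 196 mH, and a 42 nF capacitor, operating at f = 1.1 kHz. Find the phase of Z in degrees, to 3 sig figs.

ω = 2πf = 6912 rad/s
X_L = ωL = 1350 Ω
X_C = 1/(ωC) = 3440 Ω
Parallel: admittances add. Y = 1/R + 1/(jωL) + jωC
Y = (0.000625 − j0.000448) S
|Y| = 0.000769 S → |Z| = 1/|Y| = 1300 Ω, ∠Z = −∠Y = 35.6°

35.6°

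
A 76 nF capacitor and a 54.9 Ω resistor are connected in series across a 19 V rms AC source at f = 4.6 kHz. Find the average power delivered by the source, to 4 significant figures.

ω = 2πf = 28900 rad/s
X_C = 1/(ωC) = 455.2 Ω
Z = 54.90 − j455.2 Ω
|Z| = √(54.90² + 455.2²) = 458.5 Ω
∠Z = arctan(-455.2/54.90) = -83.12°
I = V/|Z| = 41.44 mA
P = VI cos φ = 19 × 0.04144 × cos(-83.12°) = 94.26 mW

94.26 mW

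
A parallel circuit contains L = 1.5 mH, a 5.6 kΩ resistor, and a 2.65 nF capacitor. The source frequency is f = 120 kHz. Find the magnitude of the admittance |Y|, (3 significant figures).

ω = 2πf = 754000 rad/s
X_L = ωL = 1130 Ω
X_C = 1/(ωC) = 500 Ω
Parallel: admittances add. Y = 1/R + 1/(jωL) + jωC
Y = (0.000179 + j0.00111) S
|Y| = 0.00113 S → |Z| = 1/|Y| = 886 Ω, ∠Z = −∠Y = -80.9°

1.13 mS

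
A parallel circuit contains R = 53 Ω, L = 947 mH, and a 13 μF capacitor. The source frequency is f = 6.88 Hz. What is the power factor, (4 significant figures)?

0.6202

ω = 2πf = 43.23 rad/s
X_L = ωL = 40.94 Ω
X_C = 1/(ωC) = 1779 Ω
Parallel: admittances add. Y = 1/R + 1/(jωL) + jωC
Y = (0.01887 − j0.02387) S
|Y| = 0.03042 S → |Z| = 1/|Y| = 32.87 Ω, ∠Z = −∠Y = 51.67°
cos φ = cos(51.67°) = 0.6202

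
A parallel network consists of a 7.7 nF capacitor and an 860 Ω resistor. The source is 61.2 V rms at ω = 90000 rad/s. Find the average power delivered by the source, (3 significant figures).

X_C = 1/(ωC) = 1440 Ω
Parallel: admittances add. Y = 1/R + jωC
Y = (0.00116 + j0.000693) S
|Y| = 0.00135 S → |Z| = 1/|Y| = 739 Ω, ∠Z = −∠Y = -30.8°
I = V/|Z| = 82.8 mA
P = VI cos φ = 61.2 × 0.0828 × cos(-30.8°) = 4.36 W

4.36 W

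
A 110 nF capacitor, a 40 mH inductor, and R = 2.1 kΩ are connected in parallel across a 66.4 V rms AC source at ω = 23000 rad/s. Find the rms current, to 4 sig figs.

100.9 mA

X_L = ωL = 920.0 Ω
X_C = 1/(ωC) = 395.3 Ω
Parallel: admittances add. Y = 1/R + 1/(jωL) + jωC
Y = (0.0004762 + j0.001443) S
|Y| = 0.001520 S → |Z| = 1/|Y| = 658.1 Ω, ∠Z = −∠Y = -71.74°
I = V/|Z| = 66.4/658.1 = 100.9 mA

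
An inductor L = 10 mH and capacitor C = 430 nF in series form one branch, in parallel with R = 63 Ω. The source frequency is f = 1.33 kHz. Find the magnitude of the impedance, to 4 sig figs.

ω = 2πf = 8357 rad/s
X_L = ωL = 83.57 Ω
X_C = 1/(ωC) = 278.3 Ω
Branch 1: Z₁ = R = 63.00 Ω
Branch 2 (series LC): Z₂ = j(X_L − X_C) = −j194.7 Ω
Parallel: Z = Z₁Z₂/(Z₁+Z₂), |Z| = 59.94 Ω, ∠Z = -17.93°

59.94 Ω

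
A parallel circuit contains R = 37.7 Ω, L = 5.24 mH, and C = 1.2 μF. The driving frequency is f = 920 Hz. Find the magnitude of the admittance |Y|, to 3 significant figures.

ω = 2πf = 5781 rad/s
X_L = ωL = 30.3 Ω
X_C = 1/(ωC) = 144 Ω
Parallel: admittances add. Y = 1/R + 1/(jωL) + jωC
Y = (0.0265 − j0.0261) S
|Y| = 0.0372 S → |Z| = 1/|Y| = 26.9 Ω, ∠Z = −∠Y = 44.5°

37.2 mS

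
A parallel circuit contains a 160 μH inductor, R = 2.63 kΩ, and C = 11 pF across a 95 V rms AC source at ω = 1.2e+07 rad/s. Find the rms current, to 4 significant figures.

51.67 mA

X_L = ωL = 1920 Ω
X_C = 1/(ωC) = 7576 Ω
Parallel: admittances add. Y = 1/R + 1/(jωL) + jωC
Y = (0.0003802 − j0.0003888) S
|Y| = 0.0005438 S → |Z| = 1/|Y| = 1839 Ω, ∠Z = −∠Y = 45.64°
I = V/|Z| = 95/1839 = 51.67 mA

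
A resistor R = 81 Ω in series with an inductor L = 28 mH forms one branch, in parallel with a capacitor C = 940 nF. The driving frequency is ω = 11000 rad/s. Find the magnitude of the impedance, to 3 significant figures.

136 Ω

X_L = ωL = 308 Ω
X_C = 1/(ωC) = 96.7 Ω
Branch 1 (R+jX_L): Z₁ = 81.0 + j308 Ω, |Z₁| = 318 Ω
Branch 2 (−jX_C): Z₂ = −j96.7 Ω
Parallel: Z = Z₁Z₂/(Z₁+Z₂), |Z| = 136 Ω, ∠Z = -83.8°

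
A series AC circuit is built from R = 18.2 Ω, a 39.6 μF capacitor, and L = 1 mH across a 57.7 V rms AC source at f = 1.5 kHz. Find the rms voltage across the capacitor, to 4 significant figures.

ω = 2πf = 9425 rad/s
X_L = ωL = 9.425 Ω
X_C = 1/(ωC) = 2.679 Ω
Net reactance X = X_L − X_C = 6.745 Ω
Z = 18.20 + j6.745 Ω
|Z| = √(18.20² + 6.745²) = 19.41 Ω
I = V/|Z| = 2.973 A
V_C = I·|Z_C| = 2.973 × 2.679 = 7.965 V

7.965 V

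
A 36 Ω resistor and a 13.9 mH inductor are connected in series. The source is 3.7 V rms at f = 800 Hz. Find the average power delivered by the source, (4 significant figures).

79.78 mW

ω = 2πf = 5027 rad/s
X_L = ωL = 69.87 Ω
Z = 36.00 + j69.87 Ω
|Z| = √(36.00² + 69.87²) = 78.60 Ω
∠Z = arctan(69.87/36.00) = 62.74°
I = V/|Z| = 47.07 mA
P = VI cos φ = 3.7 × 0.04707 × cos(62.74°) = 79.78 mW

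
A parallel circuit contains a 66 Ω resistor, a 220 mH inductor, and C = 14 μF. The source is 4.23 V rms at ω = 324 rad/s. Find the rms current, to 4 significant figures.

75.63 mA

X_L = ωL = 71.28 Ω
X_C = 1/(ωC) = 220.5 Ω
Parallel: admittances add. Y = 1/R + 1/(jωL) + jωC
Y = (0.01515 − j0.009493) S
|Y| = 0.01788 S → |Z| = 1/|Y| = 55.93 Ω, ∠Z = −∠Y = 32.07°
I = V/|Z| = 4.23/55.93 = 75.63 mA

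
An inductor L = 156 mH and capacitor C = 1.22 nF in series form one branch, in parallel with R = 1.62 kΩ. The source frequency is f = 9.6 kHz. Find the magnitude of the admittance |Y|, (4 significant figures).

ω = 2πf = 60320 rad/s
X_L = ωL = 9410 Ω
X_C = 1/(ωC) = 13590 Ω
Branch 1: Z₁ = R = 1620 Ω
Branch 2 (series LC): Z₂ = j(X_L − X_C) = −j4179 Ω
Parallel: Z = Z₁Z₂/(Z₁+Z₂), |Z| = 1510 Ω, ∠Z = -21.19°
|Y| = 1/|Z| = 662.0 μS

662.0 μS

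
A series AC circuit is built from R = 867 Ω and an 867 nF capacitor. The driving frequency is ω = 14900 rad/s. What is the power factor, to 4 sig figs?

0.9960

X_C = 1/(ωC) = 77.41 Ω
Z = 867.0 − j77.41 Ω
|Z| = √(867.0² + 77.41²) = 870.4 Ω
∠Z = arctan(-77.41/867.0) = -5.102°
cos φ = cos(-5.102°) = 0.9960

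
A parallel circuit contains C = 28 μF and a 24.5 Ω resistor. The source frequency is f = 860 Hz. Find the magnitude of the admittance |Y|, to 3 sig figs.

157 mS

ω = 2πf = 5404 rad/s
X_C = 1/(ωC) = 6.61 Ω
Parallel: admittances add. Y = 1/R + jωC
Y = (0.0408 + j0.151) S
|Y| = 0.157 S → |Z| = 1/|Y| = 6.38 Ω, ∠Z = −∠Y = -74.9°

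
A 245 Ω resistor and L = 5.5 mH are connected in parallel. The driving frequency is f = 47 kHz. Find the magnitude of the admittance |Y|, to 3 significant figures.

ω = 2πf = 295300 rad/s
X_L = ωL = 1620 Ω
Parallel: admittances add. Y = 1/R + 1/(jωL)
Y = (0.00408 − j0.000616) S
|Y| = 0.00413 S → |Z| = 1/|Y| = 242 Ω, ∠Z = −∠Y = 8.58°

4.13 mS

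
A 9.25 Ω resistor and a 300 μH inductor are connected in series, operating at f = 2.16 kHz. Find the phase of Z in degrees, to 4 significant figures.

ω = 2πf = 13570 rad/s
X_L = ωL = 4.072 Ω
Z = 9.250 + j4.072 Ω
|Z| = √(9.250² + 4.072²) = 10.11 Ω
∠Z = arctan(4.072/9.250) = 23.76°

23.76°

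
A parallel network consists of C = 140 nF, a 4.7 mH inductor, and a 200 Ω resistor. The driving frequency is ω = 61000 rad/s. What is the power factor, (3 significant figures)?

0.703

X_L = ωL = 287 Ω
X_C = 1/(ωC) = 117 Ω
Parallel: admittances add. Y = 1/R + 1/(jωL) + jωC
Y = (0.00500 + j0.00505) S
|Y| = 0.00711 S → |Z| = 1/|Y| = 141 Ω, ∠Z = −∠Y = -45.3°
cos φ = cos(-45.3°) = 0.703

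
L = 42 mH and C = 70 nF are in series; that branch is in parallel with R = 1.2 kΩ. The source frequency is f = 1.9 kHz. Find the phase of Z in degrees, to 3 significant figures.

-59.9°

ω = 2πf = 11940 rad/s
X_L = ωL = 501 Ω
X_C = 1/(ωC) = 1200 Ω
Branch 1: Z₁ = R = 1200 Ω
Branch 2 (series LC): Z₂ = j(X_L − X_C) = −j695 Ω
Parallel: Z = Z₁Z₂/(Z₁+Z₂), |Z| = 602 Ω, ∠Z = -59.9°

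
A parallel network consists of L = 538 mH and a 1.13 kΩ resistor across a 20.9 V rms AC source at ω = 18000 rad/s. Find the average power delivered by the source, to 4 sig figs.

X_L = ωL = 9684 Ω
Parallel: admittances add. Y = 1/R + 1/(jωL)
Y = (0.0008850 − j0.0001033) S
|Y| = 0.0008910 S → |Z| = 1/|Y| = 1122 Ω, ∠Z = −∠Y = 6.656°
I = V/|Z| = 18.62 mA
P = VI cos φ = 20.9 × 0.01862 × cos(6.656°) = 386.6 mW

386.6 mW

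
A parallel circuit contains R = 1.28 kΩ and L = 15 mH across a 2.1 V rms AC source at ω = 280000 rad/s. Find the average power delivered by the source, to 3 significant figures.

X_L = ωL = 4200 Ω
Parallel: admittances add. Y = 1/R + 1/(jωL)
Y = (0.000781 − j0.000238) S
|Y| = 0.000817 S → |Z| = 1/|Y| = 1220 Ω, ∠Z = −∠Y = 16.9°
I = V/|Z| = 1.72 mA
P = VI cos φ = 2.1 × 0.00172 × cos(16.9°) = 3.45 mW

3.45 mW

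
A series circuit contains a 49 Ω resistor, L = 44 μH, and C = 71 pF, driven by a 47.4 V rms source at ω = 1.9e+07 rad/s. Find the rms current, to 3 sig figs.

X_L = ωL = 836 Ω
X_C = 1/(ωC) = 741 Ω
Net reactance X = X_L − X_C = 94.7 Ω
Z = 49.0 + j94.7 Ω
|Z| = √(49.0² + 94.7²) = 107 Ω
I = V/|Z| = 47.4/107 = 445 mA

445 mA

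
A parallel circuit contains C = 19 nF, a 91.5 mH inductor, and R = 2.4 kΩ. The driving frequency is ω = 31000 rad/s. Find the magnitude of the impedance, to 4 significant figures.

2087 Ω

X_L = ωL = 2836 Ω
X_C = 1/(ωC) = 1698 Ω
Parallel: admittances add. Y = 1/R + 1/(jωL) + jωC
Y = (0.0004167 + j0.0002365) S
|Y| = 0.0004791 S → |Z| = 1/|Y| = 2087 Ω, ∠Z = −∠Y = -29.57°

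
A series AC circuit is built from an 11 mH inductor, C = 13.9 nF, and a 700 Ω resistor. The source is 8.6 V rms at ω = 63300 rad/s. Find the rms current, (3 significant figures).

X_L = ωL = 696 Ω
X_C = 1/(ωC) = 1140 Ω
Net reactance X = X_L − X_C = -440 Ω
Z = 700 − j440 Ω
|Z| = √(700² + 440²) = 827 Ω
I = V/|Z| = 8.6/827 = 10.4 mA

10.4 mA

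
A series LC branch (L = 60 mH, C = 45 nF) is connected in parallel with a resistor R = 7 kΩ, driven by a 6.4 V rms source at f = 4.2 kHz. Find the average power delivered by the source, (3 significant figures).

5.85 mW

ω = 2πf = 26390 rad/s
X_L = ωL = 1580 Ω
X_C = 1/(ωC) = 842 Ω
Branch 1: Z₁ = R = 7000 Ω
Branch 2 (series LC): Z₂ = j(X_L − X_C) = j741 Ω
Parallel: Z = Z₁Z₂/(Z₁+Z₂), |Z| = 737 Ω, ∠Z = 84.0°
I = V/|Z| = 8.68 mA
P = VI cos φ = 6.4 × 0.00868 × cos(84.0°) = 5.85 mW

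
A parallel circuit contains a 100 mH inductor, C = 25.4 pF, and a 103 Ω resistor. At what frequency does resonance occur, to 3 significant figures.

ω₀ = 1/√(LC) = 1/√(0.1 × 2.54e-11) = 627500 rad/s
f₀ = ω₀/(2π) = 99.9 kHz

99.9 kHz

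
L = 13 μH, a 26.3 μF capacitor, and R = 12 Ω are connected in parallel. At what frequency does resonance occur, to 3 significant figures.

8.61 kHz

ω₀ = 1/√(LC) = 1/√(1.3e-05 × 2.63e-05) = 54080 rad/s
f₀ = ω₀/(2π) = 8.61 kHz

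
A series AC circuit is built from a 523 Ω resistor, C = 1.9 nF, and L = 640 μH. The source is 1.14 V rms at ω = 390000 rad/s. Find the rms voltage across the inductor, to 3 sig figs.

X_L = ωL = 250 Ω
X_C = 1/(ωC) = 1350 Ω
Net reactance X = X_L − X_C = -1100 Ω
Z = 523 − j1100 Ω
|Z| = √(523² + 1100²) = 1220 Ω
I = V/|Z| = 936 μA
V_L = I·|Z_L| = 0.000936 × 250 = 0.234 V

0.234 V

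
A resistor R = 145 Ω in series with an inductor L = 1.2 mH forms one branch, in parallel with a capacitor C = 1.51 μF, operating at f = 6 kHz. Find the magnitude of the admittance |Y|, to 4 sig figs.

ω = 2πf = 37700 rad/s
X_L = ωL = 45.24 Ω
X_C = 1/(ωC) = 17.57 Ω
Branch 1 (R+jX_L): Z₁ = 145.0 + j45.24 Ω, |Z₁| = 151.9 Ω
Branch 2 (−jX_C): Z₂ = −j17.57 Ω
Parallel: Z = Z₁Z₂/(Z₁+Z₂), |Z| = 18.08 Ω, ∠Z = -83.48°
|Y| = 1/|Z| = 55.32 mS

55.32 mS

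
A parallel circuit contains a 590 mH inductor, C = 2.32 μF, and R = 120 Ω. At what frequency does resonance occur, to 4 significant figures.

ω₀ = 1/√(LC) = 1/√(0.59 × 2.32e-06) = 854.7 rad/s
f₀ = ω₀/(2π) = 136.0 Hz

136.0 Hz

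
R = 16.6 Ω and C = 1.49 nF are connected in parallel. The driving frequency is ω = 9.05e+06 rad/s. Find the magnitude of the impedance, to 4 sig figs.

16.20 Ω

X_C = 1/(ωC) = 74.16 Ω
Parallel: admittances add. Y = 1/R + jωC
Y = (0.06024 + j0.01348) S
|Y| = 0.06173 S → |Z| = 1/|Y| = 16.20 Ω, ∠Z = −∠Y = -12.62°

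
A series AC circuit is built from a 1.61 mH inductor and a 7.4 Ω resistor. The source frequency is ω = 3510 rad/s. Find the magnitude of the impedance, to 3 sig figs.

9.31 Ω

X_L = ωL = 5.65 Ω
Z = 7.40 + j5.65 Ω
|Z| = √(7.40² + 5.65²) = 9.31 Ω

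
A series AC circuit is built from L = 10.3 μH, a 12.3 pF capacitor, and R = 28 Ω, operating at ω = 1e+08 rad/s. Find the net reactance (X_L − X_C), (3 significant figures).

217 Ω

X_L = ωL = 1030 Ω
X_C = 1/(ωC) = 813 Ω
X = 1030 − 813 = 217 Ω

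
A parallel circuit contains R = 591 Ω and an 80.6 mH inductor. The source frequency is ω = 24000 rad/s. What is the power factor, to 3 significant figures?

X_L = ωL = 1930 Ω
Parallel: admittances add. Y = 1/R + 1/(jωL)
Y = (0.00169 − j0.000517) S
|Y| = 0.00177 S → |Z| = 1/|Y| = 565 Ω, ∠Z = −∠Y = 17.0°
cos φ = cos(17.0°) = 0.956

0.956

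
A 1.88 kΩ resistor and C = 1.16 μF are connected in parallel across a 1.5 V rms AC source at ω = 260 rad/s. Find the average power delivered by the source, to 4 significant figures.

1.197 mW

X_C = 1/(ωC) = 3316 Ω
Parallel: admittances add. Y = 1/R + jωC
Y = (0.0005319 + j0.0003016) S
|Y| = 0.0006115 S → |Z| = 1/|Y| = 1635 Ω, ∠Z = −∠Y = -29.55°
I = V/|Z| = 917.2 μA
P = VI cos φ = 1.5 × 0.0009172 × cos(-29.55°) = 1.197 mW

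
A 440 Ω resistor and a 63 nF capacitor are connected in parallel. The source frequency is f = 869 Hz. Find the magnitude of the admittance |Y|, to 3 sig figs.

2.30 mS

ω = 2πf = 5460 rad/s
X_C = 1/(ωC) = 2910 Ω
Parallel: admittances add. Y = 1/R + jωC
Y = (0.00227 + j0.000344) S
|Y| = 0.00230 S → |Z| = 1/|Y| = 435 Ω, ∠Z = −∠Y = -8.61°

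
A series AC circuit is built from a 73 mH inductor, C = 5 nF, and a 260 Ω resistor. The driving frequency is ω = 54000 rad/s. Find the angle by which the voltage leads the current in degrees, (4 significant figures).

42.51°

X_L = ωL = 3942 Ω
X_C = 1/(ωC) = 3704 Ω
Net reactance X = X_L − X_C = 238.3 Ω
Z = 260.0 + j238.3 Ω
|Z| = √(260.0² + 238.3²) = 352.7 Ω
∠Z = arctan(238.3/260.0) = 42.51°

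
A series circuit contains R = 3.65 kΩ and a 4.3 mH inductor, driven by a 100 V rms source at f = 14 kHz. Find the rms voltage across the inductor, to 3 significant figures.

ω = 2πf = 87960 rad/s
X_L = ωL = 378 Ω
Z = 3650 + j378 Ω
|Z| = √(3650² + 378²) = 3670 Ω
I = V/|Z| = 27.3 mA
V_L = I·|Z_L| = 0.0273 × 378 = 10.3 V

10.3 V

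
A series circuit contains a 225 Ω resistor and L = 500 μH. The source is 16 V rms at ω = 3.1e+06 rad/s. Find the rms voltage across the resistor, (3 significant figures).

2.30 V

X_L = ωL = 1550 Ω
Z = 225 + j1550 Ω
|Z| = √(225² + 1550²) = 1570 Ω
I = V/|Z| = 10.2 mA
V_R = I·|Z_R| = 0.0102 × 225 = 2.30 V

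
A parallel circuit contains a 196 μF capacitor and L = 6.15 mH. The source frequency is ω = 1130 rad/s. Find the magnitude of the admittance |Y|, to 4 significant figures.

X_L = ωL = 6.950 Ω
X_C = 1/(ωC) = 4.515 Ω
Parallel: admittances add. Y = 1/(jωL) + jωC
Y = (0 + j0.07758) S
|Y| = 0.07758 S → |Z| = 1/|Y| = 12.89 Ω, ∠Z = −∠Y = -90.00°

77.58 mS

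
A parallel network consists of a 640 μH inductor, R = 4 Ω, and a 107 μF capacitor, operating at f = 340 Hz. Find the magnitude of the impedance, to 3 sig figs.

ω = 2πf = 2136 rad/s
X_L = ωL = 1.37 Ω
X_C = 1/(ωC) = 4.37 Ω
Parallel: admittances add. Y = 1/R + 1/(jωL) + jωC
Y = (0.250 − j0.503) S
|Y| = 0.562 S → |Z| = 1/|Y| = 1.78 Ω, ∠Z = −∠Y = 63.6°

1.78 Ω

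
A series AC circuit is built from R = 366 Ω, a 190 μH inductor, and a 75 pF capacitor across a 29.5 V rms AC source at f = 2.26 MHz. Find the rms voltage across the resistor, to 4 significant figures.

6.009 V

ω = 2πf = 1.42e+07 rad/s
X_L = ωL = 2698 Ω
X_C = 1/(ωC) = 939.0 Ω
Net reactance X = X_L − X_C = 1759 Ω
Z = 366.0 + j1759 Ω
|Z| = √(366.0² + 1759²) = 1797 Ω
I = V/|Z| = 16.42 mA
V_R = I·|Z_R| = 0.01642 × 366.0 = 6.009 V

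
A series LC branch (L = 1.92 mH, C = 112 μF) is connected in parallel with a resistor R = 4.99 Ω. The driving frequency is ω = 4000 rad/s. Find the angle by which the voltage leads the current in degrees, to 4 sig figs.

X_L = ωL = 7.680 Ω
X_C = 1/(ωC) = 2.232 Ω
Branch 1: Z₁ = R = 4.990 Ω
Branch 2 (series LC): Z₂ = j(X_L − X_C) = j5.448 Ω
Parallel: Z = Z₁Z₂/(Z₁+Z₂), |Z| = 3.680 Ω, ∠Z = 42.49°

42.49°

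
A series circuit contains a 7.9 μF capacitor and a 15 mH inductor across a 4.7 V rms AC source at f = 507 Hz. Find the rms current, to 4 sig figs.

ω = 2πf = 3186 rad/s
X_L = ωL = 47.78 Ω
X_C = 1/(ωC) = 39.74 Ω
Net reactance X = X_L − X_C = 8.048 Ω
Z = j8.048 Ω
|Z| = √(0² + 8.048²) = 8.048 Ω
I = V/|Z| = 4.7/8.048 = 584.0 mA

584.0 mA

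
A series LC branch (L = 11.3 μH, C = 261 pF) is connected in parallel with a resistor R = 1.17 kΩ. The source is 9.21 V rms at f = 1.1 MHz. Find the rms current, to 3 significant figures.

ω = 2πf = 6.912e+06 rad/s
X_L = ωL = 78.1 Ω
X_C = 1/(ωC) = 554 Ω
Branch 1: Z₁ = R = 1170 Ω
Branch 2 (series LC): Z₂ = j(X_L − X_C) = −j476 Ω
Parallel: Z = Z₁Z₂/(Z₁+Z₂), |Z| = 441 Ω, ∠Z = -67.9°
I = V/|Z| = 9.21/441 = 20.9 mA

20.9 mA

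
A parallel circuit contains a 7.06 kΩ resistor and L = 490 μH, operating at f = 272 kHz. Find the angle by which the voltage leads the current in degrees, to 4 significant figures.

83.24°

ω = 2πf = 1.709e+06 rad/s
X_L = ωL = 837.4 Ω
Parallel: admittances add. Y = 1/R + 1/(jωL)
Y = (0.0001416 − j0.001194) S
|Y| = 0.001203 S → |Z| = 1/|Y| = 831.6 Ω, ∠Z = −∠Y = 83.24°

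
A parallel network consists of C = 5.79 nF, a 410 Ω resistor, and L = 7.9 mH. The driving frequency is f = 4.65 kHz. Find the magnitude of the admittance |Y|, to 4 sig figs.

ω = 2πf = 29220 rad/s
X_L = ωL = 230.8 Ω
X_C = 1/(ωC) = 5911 Ω
Parallel: admittances add. Y = 1/R + 1/(jωL) + jωC
Y = (0.002439 − j0.004163) S
|Y| = 0.004825 S → |Z| = 1/|Y| = 207.2 Ω, ∠Z = −∠Y = 59.64°

4.825 mS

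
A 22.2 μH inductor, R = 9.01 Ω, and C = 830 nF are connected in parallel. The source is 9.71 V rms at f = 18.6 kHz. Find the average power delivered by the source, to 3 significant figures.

10.5 W

ω = 2πf = 116900 rad/s
X_L = ωL = 2.59 Ω
X_C = 1/(ωC) = 10.3 Ω
Parallel: admittances add. Y = 1/R + 1/(jωL) + jωC
Y = (0.111 − j0.288) S
|Y| = 0.309 S → |Z| = 1/|Y| = 3.24 Ω, ∠Z = −∠Y = 69.0°
I = V/|Z| = 3.00 A
P = VI cos φ = 9.71 × 3.00 × cos(69.0°) = 10.5 W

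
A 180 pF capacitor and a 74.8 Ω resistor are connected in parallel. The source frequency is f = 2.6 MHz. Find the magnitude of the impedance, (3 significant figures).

73.1 Ω

ω = 2πf = 1.634e+07 rad/s
X_C = 1/(ωC) = 340 Ω
Parallel: admittances add. Y = 1/R + jωC
Y = (0.0134 + j0.00294) S
|Y| = 0.0137 S → |Z| = 1/|Y| = 73.1 Ω, ∠Z = −∠Y = -12.4°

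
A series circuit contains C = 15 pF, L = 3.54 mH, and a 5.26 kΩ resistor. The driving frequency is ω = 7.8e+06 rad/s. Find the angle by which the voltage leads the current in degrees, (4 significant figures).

74.58°

X_L = ωL = 27610 Ω
X_C = 1/(ωC) = 8547 Ω
Net reactance X = X_L − X_C = 19060 Ω
Z = 5260 + j19060 Ω
|Z| = √(5260² + 19060²) = 19780 Ω
∠Z = arctan(19060/5260) = 74.58°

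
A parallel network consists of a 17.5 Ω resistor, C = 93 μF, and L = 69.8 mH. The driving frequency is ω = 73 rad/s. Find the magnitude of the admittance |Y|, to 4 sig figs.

X_L = ωL = 5.095 Ω
X_C = 1/(ωC) = 147.3 Ω
Parallel: admittances add. Y = 1/R + 1/(jωL) + jωC
Y = (0.05714 − j0.1895) S
|Y| = 0.1979 S → |Z| = 1/|Y| = 5.053 Ω, ∠Z = −∠Y = 73.22°

197.9 mS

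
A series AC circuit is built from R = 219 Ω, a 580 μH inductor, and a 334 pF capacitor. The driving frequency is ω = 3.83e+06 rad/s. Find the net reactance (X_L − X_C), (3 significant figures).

X_L = ωL = 2220 Ω
X_C = 1/(ωC) = 782 Ω
X = 2220 − 782 = 1440 Ω

1440 Ω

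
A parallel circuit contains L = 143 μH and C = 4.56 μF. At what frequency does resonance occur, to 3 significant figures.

6.23 kHz

ω₀ = 1/√(LC) = 1/√(0.000143 × 4.56e-06) = 39160 rad/s
f₀ = ω₀/(2π) = 6.23 kHz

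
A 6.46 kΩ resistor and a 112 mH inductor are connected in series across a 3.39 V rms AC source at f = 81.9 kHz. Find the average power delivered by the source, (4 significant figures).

ω = 2πf = 514600 rad/s
X_L = ωL = 57630 Ω
Z = 6460 + j57630 Ω
|Z| = √(6460² + 57630²) = 58000 Ω
∠Z = arctan(57630/6460) = 83.60°
I = V/|Z| = 58.45 μA
P = VI cos φ = 3.39 × 5.845e-05 × cos(83.60°) = 22.07 μW

22.07 μW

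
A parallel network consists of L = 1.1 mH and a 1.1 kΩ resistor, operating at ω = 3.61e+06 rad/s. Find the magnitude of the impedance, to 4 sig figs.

X_L = ωL = 3971 Ω
Parallel: admittances add. Y = 1/R + 1/(jωL)
Y = (0.0009091 − j0.0002518) S
|Y| = 0.0009433 S → |Z| = 1/|Y| = 1060 Ω, ∠Z = −∠Y = 15.48°

1060 Ω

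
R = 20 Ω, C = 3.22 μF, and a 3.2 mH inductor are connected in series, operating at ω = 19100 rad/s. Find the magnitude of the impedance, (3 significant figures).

49.1 Ω

X_L = ωL = 61.1 Ω
X_C = 1/(ωC) = 16.3 Ω
Net reactance X = X_L − X_C = 44.9 Ω
Z = 20.0 + j44.9 Ω
|Z| = √(20.0² + 44.9²) = 49.1 Ω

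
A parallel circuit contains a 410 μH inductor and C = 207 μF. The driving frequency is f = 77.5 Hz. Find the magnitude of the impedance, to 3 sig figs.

0.204 Ω

ω = 2πf = 486.9 rad/s
X_L = ωL = 0.200 Ω
X_C = 1/(ωC) = 9.92 Ω
Parallel: admittances add. Y = 1/(jωL) + jωC
Y = (0 − j4.91) S
|Y| = 4.91 S → |Z| = 1/|Y| = 0.204 Ω, ∠Z = −∠Y = 90.0°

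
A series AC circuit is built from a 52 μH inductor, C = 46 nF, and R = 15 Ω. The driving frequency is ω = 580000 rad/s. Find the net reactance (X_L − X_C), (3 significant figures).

-7.32 Ω

X_L = ωL = 30.2 Ω
X_C = 1/(ωC) = 37.5 Ω
X = 30.2 − 37.5 = -7.32 Ω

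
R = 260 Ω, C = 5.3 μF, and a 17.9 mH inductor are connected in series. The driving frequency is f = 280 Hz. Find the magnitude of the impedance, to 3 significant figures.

271 Ω

ω = 2πf = 1759 rad/s
X_L = ωL = 31.5 Ω
X_C = 1/(ωC) = 107 Ω
Net reactance X = X_L − X_C = -75.8 Ω
Z = 260 − j75.8 Ω
|Z| = √(260² + 75.8²) = 271 Ω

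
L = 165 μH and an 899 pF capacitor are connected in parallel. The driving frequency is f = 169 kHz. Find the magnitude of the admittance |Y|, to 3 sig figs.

4.75 mS

ω = 2πf = 1.062e+06 rad/s
X_L = ωL = 175 Ω
X_C = 1/(ωC) = 1050 Ω
Parallel: admittances add. Y = 1/(jωL) + jωC
Y = (0 − j0.00475) S
|Y| = 0.00475 S → |Z| = 1/|Y| = 210 Ω, ∠Z = −∠Y = 90.0°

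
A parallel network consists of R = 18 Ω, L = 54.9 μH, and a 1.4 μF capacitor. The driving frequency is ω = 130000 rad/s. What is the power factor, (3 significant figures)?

0.798

X_L = ωL = 7.14 Ω
X_C = 1/(ωC) = 5.49 Ω
Parallel: admittances add. Y = 1/R + 1/(jωL) + jωC
Y = (0.0556 + j0.0419) S
|Y| = 0.0696 S → |Z| = 1/|Y| = 14.4 Ω, ∠Z = −∠Y = -37.0°
cos φ = cos(-37.0°) = 0.798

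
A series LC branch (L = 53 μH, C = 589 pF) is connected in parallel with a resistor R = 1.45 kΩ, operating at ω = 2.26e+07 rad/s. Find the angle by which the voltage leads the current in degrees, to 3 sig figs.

X_L = ωL = 1200 Ω
X_C = 1/(ωC) = 75.1 Ω
Branch 1: Z₁ = R = 1450 Ω
Branch 2 (series LC): Z₂ = j(X_L − X_C) = j1120 Ω
Parallel: Z = Z₁Z₂/(Z₁+Z₂), |Z| = 888 Ω, ∠Z = 52.3°

52.3°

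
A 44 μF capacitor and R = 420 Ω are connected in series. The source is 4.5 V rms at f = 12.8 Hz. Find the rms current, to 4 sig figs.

ω = 2πf = 80.42 rad/s
X_C = 1/(ωC) = 282.6 Ω
Z = 420.0 − j282.6 Ω
|Z| = √(420.0² + 282.6²) = 506.2 Ω
I = V/|Z| = 4.5/506.2 = 8.889 mA

8.889 mA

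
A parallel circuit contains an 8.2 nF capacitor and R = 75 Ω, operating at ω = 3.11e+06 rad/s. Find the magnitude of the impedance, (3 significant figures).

34.7 Ω

X_C = 1/(ωC) = 39.2 Ω
Parallel: admittances add. Y = 1/R + jωC
Y = (0.0133 + j0.0255) S
|Y| = 0.0288 S → |Z| = 1/|Y| = 34.7 Ω, ∠Z = −∠Y = -62.4°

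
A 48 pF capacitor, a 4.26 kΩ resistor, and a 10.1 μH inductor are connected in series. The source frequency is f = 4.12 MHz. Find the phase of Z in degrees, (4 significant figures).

-7.268°

ω = 2πf = 2.589e+07 rad/s
X_L = ωL = 261.5 Ω
X_C = 1/(ωC) = 804.8 Ω
Net reactance X = X_L − X_C = -543.3 Ω
Z = 4260 − j543.3 Ω
|Z| = √(4260² + 543.3²) = 4295 Ω
∠Z = arctan(-543.3/4260) = -7.268°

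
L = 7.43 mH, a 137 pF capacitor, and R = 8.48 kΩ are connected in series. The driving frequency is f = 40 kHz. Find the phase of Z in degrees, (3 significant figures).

-72.7°

ω = 2πf = 251300 rad/s
X_L = ωL = 1870 Ω
X_C = 1/(ωC) = 29000 Ω
Net reactance X = X_L − X_C = -27200 Ω
Z = 8480 − j27200 Ω
|Z| = √(8480² + 27200²) = 28500 Ω
∠Z = arctan(-27200/8480) = -72.7°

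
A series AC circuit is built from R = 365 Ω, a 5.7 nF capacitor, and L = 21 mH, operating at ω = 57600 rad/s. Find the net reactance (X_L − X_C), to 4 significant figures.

X_L = ωL = 1210 Ω
X_C = 1/(ωC) = 3046 Ω
X = 1210 − 3046 = -1836 Ω

-1836 Ω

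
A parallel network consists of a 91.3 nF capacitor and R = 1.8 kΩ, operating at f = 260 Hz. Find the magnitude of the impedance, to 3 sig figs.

1740 Ω

ω = 2πf = 1634 rad/s
X_C = 1/(ωC) = 6700 Ω
Parallel: admittances add. Y = 1/R + jωC
Y = (0.000556 + j0.000149) S
|Y| = 0.000575 S → |Z| = 1/|Y| = 1740 Ω, ∠Z = −∠Y = -15.0°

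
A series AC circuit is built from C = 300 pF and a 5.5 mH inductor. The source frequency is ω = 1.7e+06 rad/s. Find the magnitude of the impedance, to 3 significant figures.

7390 Ω

X_L = ωL = 9350 Ω
X_C = 1/(ωC) = 1960 Ω
Net reactance X = X_L − X_C = 7390 Ω
Z = j7390 Ω
|Z| = √(0² + 7390²) = 7390 Ω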